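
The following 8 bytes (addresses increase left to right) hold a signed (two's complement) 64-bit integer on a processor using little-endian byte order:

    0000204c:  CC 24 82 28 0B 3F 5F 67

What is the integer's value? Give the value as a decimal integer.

Little-endian stores the least-significant byte at the lowest address.
Reassemble most-significant byte first: 67 5F 3F 0B 28 82 24 CC → 0x675F3F0B288224CC.
0x675F3F0B288224CC = 7448741625850897612.

7448741625850897612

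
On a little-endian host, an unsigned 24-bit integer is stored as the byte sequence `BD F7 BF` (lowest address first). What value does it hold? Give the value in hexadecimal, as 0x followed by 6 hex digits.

0xBFF7BD

In little-endian order the low byte comes first in memory.
Reassemble most-significant byte first: BF F7 BD → 0xBFF7BD.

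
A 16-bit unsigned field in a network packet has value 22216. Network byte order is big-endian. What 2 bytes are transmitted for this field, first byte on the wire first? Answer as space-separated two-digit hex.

56 C8

22216 in hexadecimal, padded to 16 bits, is 0x56C8.
Split into bytes (most-significant first): 56 C8.
Big-endian: lowest address holds the most-significant byte.
So the memory order matches the most-significant-first order: 56 C8.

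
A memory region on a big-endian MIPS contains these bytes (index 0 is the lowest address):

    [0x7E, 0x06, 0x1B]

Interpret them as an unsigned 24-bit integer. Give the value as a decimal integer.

Big-endian stores the most-significant byte at the lowest address.
The bytes are already most-significant first: 0x7E061B.
0x7E061B = 8259099.

8259099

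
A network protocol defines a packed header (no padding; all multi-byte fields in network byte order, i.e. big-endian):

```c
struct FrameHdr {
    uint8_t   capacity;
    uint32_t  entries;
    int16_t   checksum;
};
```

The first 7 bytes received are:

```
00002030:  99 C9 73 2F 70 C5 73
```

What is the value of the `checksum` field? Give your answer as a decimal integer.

-14989

`checksum` follows `capacity` (1 B), `entries` (4 B), so it starts at offset 1 + 4 = 5 and occupies 2 bytes.
Bytes at offsets 5..6: C5 73.
Big-endian stores the most-significant byte at the lowest address.
The bytes are already most-significant first: 0xC573.
Top bit is set, so as a signed 16-bit value this is 0xC573 − 2^16 = -14989.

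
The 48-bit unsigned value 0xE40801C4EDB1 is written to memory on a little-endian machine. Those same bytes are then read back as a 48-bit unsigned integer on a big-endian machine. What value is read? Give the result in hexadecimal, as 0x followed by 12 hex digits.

Stored little-endian, the bytes at ascending addresses are B1 ED C4 01 08 E4.
Read back as big-endian, the last byte is least significant, giving 0xB1EDC40108E4.

0xB1EDC40108E4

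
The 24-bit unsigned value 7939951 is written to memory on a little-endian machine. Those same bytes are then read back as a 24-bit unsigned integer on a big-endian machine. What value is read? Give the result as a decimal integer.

7284601

7939951 in 24-bit hexadecimal is 0x79276F.
Stored little-endian, the bytes at ascending addresses are 6F 27 79.
Read back as big-endian, the last byte is least significant, giving 0x6F2779.
0x6F2779 = 7284601.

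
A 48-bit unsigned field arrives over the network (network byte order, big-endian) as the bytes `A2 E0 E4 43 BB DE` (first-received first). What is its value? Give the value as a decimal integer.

Big-endian: lowest address holds the most-significant byte.
The bytes are already most-significant first: 0xA2E0E443BBDE.
0xA2E0E443BBDE = 179086786018270.

179086786018270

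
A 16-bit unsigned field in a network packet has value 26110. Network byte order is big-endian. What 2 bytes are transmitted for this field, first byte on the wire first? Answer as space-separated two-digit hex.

26110 in hexadecimal, padded to 16 bits, is 0x65FE.
Split into bytes (most-significant first): 65 FE.
Big-endian: lowest address holds the most-significant byte.
So the memory order matches the most-significant-first order: 65 FE.

65 FE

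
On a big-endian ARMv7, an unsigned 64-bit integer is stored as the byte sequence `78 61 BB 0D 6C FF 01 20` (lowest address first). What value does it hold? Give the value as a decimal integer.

8674420023629906208

In big-endian order the high byte comes first in memory.
The bytes are already most-significant first: 0x7861BB0D6CFF0120.
0x7861BB0D6CFF0120 = 8674420023629906208.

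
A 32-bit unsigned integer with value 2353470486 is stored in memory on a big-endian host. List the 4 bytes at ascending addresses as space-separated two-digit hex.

2353470486 in hexadecimal, padded to 32 bits, is 0x8C471C16.
Split into bytes (most-significant first): 8C 47 1C 16.
Big-endian: lowest address holds the most-significant byte.
So the memory order matches the most-significant-first order: 8C 47 1C 16.

8C 47 1C 16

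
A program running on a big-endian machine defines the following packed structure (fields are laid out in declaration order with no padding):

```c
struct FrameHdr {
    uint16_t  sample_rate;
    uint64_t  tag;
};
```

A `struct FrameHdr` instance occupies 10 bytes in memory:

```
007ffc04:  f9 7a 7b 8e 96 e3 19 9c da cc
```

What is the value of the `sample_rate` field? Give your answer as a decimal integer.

`sample_rate` is the first field, at byte offset 0, occupying 2 bytes.
Bytes at offsets 0..1: F9 7A.
In big-endian order the high byte comes first in memory.
The bytes are already most-significant first: 0xF97A.
0xF97A = 63866.

63866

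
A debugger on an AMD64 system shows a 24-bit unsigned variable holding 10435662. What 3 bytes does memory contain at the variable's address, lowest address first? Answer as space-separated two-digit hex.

10435662 in hexadecimal, padded to 24 bits, is 0x9F3C4E.
Split into bytes (most-significant first): 9F 3C 4E.
Little-endian stores the least-significant byte at the lowest address.
So at ascending addresses the bytes are 4E 3C 9F.

4E 3C 9F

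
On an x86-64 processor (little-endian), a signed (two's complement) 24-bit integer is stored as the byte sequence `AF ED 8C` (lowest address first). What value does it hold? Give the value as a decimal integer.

Little-endian stores the least-significant byte at the lowest address.
Reassemble most-significant byte first: 8C ED AF → 0x8CEDAF.
Top bit is set, so as a signed 24-bit value this is 0x8CEDAF − 2^24 = -7541329.

-7541329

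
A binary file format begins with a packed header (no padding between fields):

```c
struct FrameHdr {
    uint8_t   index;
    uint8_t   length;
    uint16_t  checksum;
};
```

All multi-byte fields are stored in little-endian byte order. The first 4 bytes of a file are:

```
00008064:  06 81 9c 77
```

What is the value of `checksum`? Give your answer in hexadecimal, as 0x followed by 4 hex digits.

0x779C

`checksum` follows `index` (1 B), `length` (1 B), so it starts at offset 1 + 1 = 2 and occupies 2 bytes.
Bytes at offsets 2..3: 9C 77.
In little-endian order the low byte comes first in memory.
Reassemble most-significant byte first: 77 9C → 0x779C.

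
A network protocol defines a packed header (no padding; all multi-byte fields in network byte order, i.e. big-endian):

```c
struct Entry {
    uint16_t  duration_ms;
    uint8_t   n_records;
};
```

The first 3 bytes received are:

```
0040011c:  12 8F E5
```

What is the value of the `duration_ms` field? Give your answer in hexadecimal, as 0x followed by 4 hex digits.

0x128F

`duration_ms` is the first field, at byte offset 0, occupying 2 bytes.
Bytes at offsets 0..1: 12 8F.
In big-endian order the high byte comes first in memory.
The bytes are already most-significant first: 0x128F.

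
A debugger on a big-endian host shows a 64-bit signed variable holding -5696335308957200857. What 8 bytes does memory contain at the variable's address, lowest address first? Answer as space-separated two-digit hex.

B0 F2 8D 37 8C 17 4E 27

Two's complement of -5696335308957200857 in 64 bits: 5696335308957200857 = 0x4F0D72C873E8B1D9; invert → 0xB0F28D378C174E26; add 1 → 0xB0F28D378C174E27.
Split into bytes (most-significant first): B0 F2 8D 37 8C 17 4E 27.
Big-endian: lowest address holds the most-significant byte.
So the memory order matches the most-significant-first order: B0 F2 8D 37 8C 17 4E 27.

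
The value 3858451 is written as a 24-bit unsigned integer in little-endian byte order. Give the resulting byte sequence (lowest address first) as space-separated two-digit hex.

13 E0 3A

3858451 in hexadecimal, padded to 24 bits, is 0x3AE013.
Split into bytes (most-significant first): 3A E0 13.
Little-endian stores the least-significant byte at the lowest address.
So at ascending addresses the bytes are 13 E0 3A.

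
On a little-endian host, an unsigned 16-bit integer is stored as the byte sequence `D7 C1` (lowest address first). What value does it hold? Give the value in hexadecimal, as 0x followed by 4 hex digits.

In little-endian order the low byte comes first in memory.
Reassemble most-significant byte first: C1 D7 → 0xC1D7.

0xC1D7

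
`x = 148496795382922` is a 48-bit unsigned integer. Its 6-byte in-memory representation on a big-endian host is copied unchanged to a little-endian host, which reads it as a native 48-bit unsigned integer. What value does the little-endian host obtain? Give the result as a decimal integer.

151959123922567

148496795382922 in 48-bit hexadecimal is 0x870E9ABD348A.
Stored big-endian, the bytes at ascending addresses are 87 0E 9A BD 34 8A.
Read back as little-endian, the first byte is least significant, giving 0x8A34BD9A0E87.
0x8A34BD9A0E87 = 151959123922567.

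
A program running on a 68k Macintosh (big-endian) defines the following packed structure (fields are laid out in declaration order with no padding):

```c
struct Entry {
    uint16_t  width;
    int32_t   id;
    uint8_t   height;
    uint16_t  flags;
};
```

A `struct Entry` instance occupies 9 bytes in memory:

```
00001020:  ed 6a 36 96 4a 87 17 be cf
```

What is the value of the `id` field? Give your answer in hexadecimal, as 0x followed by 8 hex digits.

0x36964A87

`id` follows `width` (2 bytes), so it starts at byte offset 2 and occupies 4 bytes.
Bytes at offsets 2..5: 36 96 4A 87.
Big-endian stores the most-significant byte at the lowest address.
The bytes are already most-significant first: 0x36964A87.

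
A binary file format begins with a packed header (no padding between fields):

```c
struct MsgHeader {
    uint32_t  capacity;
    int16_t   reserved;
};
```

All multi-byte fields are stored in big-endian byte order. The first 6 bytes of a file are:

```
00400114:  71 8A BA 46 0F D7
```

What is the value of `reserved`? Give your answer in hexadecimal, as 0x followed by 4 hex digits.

0x0FD7

`reserved` follows `capacity` (4 bytes), so it starts at byte offset 4 and occupies 2 bytes.
Bytes at offsets 4..5: 0F D7.
Big-endian stores the most-significant byte at the lowest address.
The bytes are already most-significant first: 0x0FD7.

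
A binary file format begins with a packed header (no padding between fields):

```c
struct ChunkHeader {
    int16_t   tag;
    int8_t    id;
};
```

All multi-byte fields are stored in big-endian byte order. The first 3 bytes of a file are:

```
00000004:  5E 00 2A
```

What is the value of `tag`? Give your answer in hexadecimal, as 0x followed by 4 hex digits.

0x5E00

`tag` is the first field, at byte offset 0, occupying 2 bytes.
Bytes at offsets 0..1: 5E 00.
Big-endian: lowest address holds the most-significant byte.
The bytes are already most-significant first: 0x5E00.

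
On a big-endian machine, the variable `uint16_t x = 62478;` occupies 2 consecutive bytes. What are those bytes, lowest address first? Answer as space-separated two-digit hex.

F4 0E

62478 in hexadecimal, padded to 16 bits, is 0xF40E.
Split into bytes (most-significant first): F4 0E.
Big-endian: lowest address holds the most-significant byte.
So the memory order matches the most-significant-first order: F4 0E.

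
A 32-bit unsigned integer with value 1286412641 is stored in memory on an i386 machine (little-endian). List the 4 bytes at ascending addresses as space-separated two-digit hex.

61 19 AD 4C

1286412641 in hexadecimal, padded to 32 bits, is 0x4CAD1961.
Split into bytes (most-significant first): 4C AD 19 61.
Little-endian: lowest address holds the least-significant byte.
So at ascending addresses the bytes are 61 19 AD 4C.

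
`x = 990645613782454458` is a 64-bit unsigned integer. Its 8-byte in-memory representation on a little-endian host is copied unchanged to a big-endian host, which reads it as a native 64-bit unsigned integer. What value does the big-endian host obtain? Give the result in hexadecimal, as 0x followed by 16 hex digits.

990645613782454458 in 64-bit hexadecimal is 0x0DBF7AEFE3CD50BA.
Stored little-endian, the bytes at ascending addresses are BA 50 CD E3 EF 7A BF 0D.
Read back as big-endian, the last byte is least significant, giving 0xBA50CDE3EF7ABF0D.

0xBA50CDE3EF7ABF0D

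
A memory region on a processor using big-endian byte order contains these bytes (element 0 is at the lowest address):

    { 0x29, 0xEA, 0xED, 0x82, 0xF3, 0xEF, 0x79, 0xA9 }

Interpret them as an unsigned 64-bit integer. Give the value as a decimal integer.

In big-endian order the high byte comes first in memory.
The bytes are already most-significant first: 0x29EAED82F3EF79A9.
0x29EAED82F3EF79A9 = 3020487646799428009.

3020487646799428009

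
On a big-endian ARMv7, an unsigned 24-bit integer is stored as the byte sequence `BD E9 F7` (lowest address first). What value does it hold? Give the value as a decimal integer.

12446199

In big-endian order the high byte comes first in memory.
The bytes are already most-significant first: 0xBDE9F7.
0xBDE9F7 = 12446199.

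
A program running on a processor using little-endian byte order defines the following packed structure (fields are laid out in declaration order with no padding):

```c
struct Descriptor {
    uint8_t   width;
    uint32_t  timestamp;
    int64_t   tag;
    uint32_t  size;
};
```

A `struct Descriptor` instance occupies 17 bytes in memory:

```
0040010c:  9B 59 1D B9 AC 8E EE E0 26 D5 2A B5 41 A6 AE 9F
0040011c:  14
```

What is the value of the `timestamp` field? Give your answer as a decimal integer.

`timestamp` follows `width` (1 byte), so it starts at byte offset 1 and occupies 4 bytes.
Bytes at offsets 1..4: 59 1D B9 AC.
Little-endian stores the least-significant byte at the lowest address.
Reassemble most-significant byte first: AC B9 1D 59 → 0xACB91D59.
0xACB91D59 = 2897812825.

2897812825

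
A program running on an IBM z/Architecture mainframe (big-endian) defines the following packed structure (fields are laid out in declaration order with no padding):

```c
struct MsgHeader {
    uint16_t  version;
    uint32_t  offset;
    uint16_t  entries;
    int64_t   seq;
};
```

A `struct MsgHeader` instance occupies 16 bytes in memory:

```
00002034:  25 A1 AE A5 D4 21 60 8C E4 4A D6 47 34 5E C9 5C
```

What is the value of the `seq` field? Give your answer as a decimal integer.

`seq` follows `version` (2 B), `offset` (4 B), `entries` (2 B), so it starts at offset 2 + 4 + 2 = 8 and occupies 8 bytes.
Bytes at offsets 8..15: E4 4A D6 47 34 5E C9 5C.
Big-endian: lowest address holds the most-significant byte.
The bytes are already most-significant first: 0xE44AD647345EC95C.
Top bit is set, so as a signed 64-bit value this is 0xE44AD647345EC95C − 2^64 = -1996547883475744420.

-1996547883475744420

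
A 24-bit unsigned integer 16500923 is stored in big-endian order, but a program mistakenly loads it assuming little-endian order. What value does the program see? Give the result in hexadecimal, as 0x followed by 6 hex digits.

0xBBC8FB

16500923 in 24-bit hexadecimal is 0xFBC8BB.
Stored big-endian, the bytes at ascending addresses are FB C8 BB.
Read back as little-endian, the first byte is least significant, giving 0xBBC8FB.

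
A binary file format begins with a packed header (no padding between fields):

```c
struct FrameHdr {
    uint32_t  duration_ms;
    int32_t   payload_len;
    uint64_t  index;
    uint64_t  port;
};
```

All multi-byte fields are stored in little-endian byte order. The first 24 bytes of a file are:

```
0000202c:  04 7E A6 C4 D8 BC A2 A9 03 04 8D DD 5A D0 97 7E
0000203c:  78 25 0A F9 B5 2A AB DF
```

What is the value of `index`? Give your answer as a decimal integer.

9121988658944869379

`index` follows `duration_ms` (4 B), `payload_len` (4 B), so it starts at offset 4 + 4 = 8 and occupies 8 bytes.
Bytes at offsets 8..15: 03 04 8D DD 5A D0 97 7E.
In little-endian order the low byte comes first in memory.
Reassemble most-significant byte first: 7E 97 D0 5A DD 8D 04 03 → 0x7E97D05ADD8D0403.
0x7E97D05ADD8D0403 = 9121988658944869379.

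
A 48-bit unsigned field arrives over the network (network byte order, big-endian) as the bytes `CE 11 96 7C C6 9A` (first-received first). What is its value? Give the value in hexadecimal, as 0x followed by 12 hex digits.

Big-endian stores the most-significant byte at the lowest address.
The bytes are already most-significant first: 0xCE11967CC69A.

0xCE11967CC69A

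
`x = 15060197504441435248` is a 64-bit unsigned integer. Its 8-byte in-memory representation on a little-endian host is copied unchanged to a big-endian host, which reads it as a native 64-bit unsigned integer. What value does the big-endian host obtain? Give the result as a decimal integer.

15060197504441435248 in 64-bit hexadecimal is 0xD10091D68374C470.
Stored little-endian, the bytes at ascending addresses are 70 C4 74 83 D6 91 00 D1.
Read back as big-endian, the last byte is least significant, giving 0x70C47483D69100D1.
0x70C47483D69100D1 = 8125747737272582353.

8125747737272582353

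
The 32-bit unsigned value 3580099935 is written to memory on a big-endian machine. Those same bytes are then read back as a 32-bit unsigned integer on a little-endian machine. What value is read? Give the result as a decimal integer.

1610441685

3580099935 in 32-bit hexadecimal is 0xD563FD5F.
Stored big-endian, the bytes at ascending addresses are D5 63 FD 5F.
Read back as little-endian, the first byte is least significant, giving 0x5FFD63D5.
0x5FFD63D5 = 1610441685.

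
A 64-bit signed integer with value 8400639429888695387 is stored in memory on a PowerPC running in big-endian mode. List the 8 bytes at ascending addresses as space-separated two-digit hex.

74 95 11 0D 90 A7 DC 5B

8400639429888695387 in hexadecimal, padded to 64 bits, is 0x7495110D90A7DC5B.
Split into bytes (most-significant first): 74 95 11 0D 90 A7 DC 5B.
In big-endian order the high byte comes first in memory.
So the memory order matches the most-significant-first order: 74 95 11 0D 90 A7 DC 5B.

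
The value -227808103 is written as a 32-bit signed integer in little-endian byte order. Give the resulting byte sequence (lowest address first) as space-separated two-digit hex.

Two's complement of -227808103 in 32 bits: 227808103 = 0x0D941367; invert → 0xF26BEC98; add 1 → 0xF26BEC99.
Split into bytes (most-significant first): F2 6B EC 99.
Little-endian: lowest address holds the least-significant byte.
So at ascending addresses the bytes are 99 EC 6B F2.

99 EC 6B F2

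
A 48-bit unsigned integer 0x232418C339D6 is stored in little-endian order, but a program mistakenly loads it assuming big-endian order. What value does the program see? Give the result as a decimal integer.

Stored little-endian, the bytes at ascending addresses are D6 39 C3 18 24 23.
Read back as big-endian, the last byte is least significant, giving 0xD639C3182423.
0xD639C3182423 = 235543574619171.

235543574619171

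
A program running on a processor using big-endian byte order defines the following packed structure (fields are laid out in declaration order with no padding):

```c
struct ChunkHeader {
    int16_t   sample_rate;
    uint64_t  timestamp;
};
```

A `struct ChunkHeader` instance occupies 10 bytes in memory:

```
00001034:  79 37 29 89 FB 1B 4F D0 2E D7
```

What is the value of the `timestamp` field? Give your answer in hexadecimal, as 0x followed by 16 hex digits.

`timestamp` follows `sample_rate` (2 bytes), so it starts at byte offset 2 and occupies 8 bytes.
Bytes at offsets 2..9: 29 89 FB 1B 4F D0 2E D7.
Big-endian stores the most-significant byte at the lowest address.
The bytes are already most-significant first: 0x2989FB1B4FD02ED7.

0x2989FB1B4FD02ED7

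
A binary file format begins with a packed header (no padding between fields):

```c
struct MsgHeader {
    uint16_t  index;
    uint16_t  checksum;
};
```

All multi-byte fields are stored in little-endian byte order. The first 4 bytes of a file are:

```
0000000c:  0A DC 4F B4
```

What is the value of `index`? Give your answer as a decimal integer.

`index` is the first field, at byte offset 0, occupying 2 bytes.
Bytes at offsets 0..1: 0A DC.
In little-endian order the low byte comes first in memory.
Reassemble most-significant byte first: DC 0A → 0xDC0A.
0xDC0A = 56330.

56330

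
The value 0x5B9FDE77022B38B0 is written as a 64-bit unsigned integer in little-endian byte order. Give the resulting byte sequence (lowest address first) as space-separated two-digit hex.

B0 38 2B 02 77 DE 9F 5B

Split into bytes (most-significant first): 5B 9F DE 77 02 2B 38 B0.
Little-endian stores the least-significant byte at the lowest address.
So at ascending addresses the bytes are B0 38 2B 02 77 DE 9F 5B.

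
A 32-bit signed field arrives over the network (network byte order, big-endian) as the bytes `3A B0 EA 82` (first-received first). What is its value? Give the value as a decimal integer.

Big-endian: lowest address holds the most-significant byte.
The bytes are already most-significant first: 0x3AB0EA82.
0x3AB0EA82 = 984672898.

984672898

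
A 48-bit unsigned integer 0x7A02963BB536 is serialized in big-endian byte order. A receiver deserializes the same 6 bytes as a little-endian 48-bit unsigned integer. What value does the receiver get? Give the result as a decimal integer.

60152016667258

Stored big-endian, the bytes at ascending addresses are 7A 02 96 3B B5 36.
Read back as little-endian, the first byte is least significant, giving 0x36B53B96027A.
0x36B53B96027A = 60152016667258.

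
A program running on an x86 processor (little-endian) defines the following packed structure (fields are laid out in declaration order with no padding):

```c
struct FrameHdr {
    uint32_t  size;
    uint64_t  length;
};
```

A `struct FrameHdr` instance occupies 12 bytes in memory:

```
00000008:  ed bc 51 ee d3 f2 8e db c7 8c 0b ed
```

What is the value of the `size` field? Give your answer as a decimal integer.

3998334189

`size` is the first field, at byte offset 0, occupying 4 bytes.
Bytes at offsets 0..3: ED BC 51 EE.
In little-endian order the low byte comes first in memory.
Reassemble most-significant byte first: EE 51 BC ED → 0xEE51BCED.
0xEE51BCED = 3998334189.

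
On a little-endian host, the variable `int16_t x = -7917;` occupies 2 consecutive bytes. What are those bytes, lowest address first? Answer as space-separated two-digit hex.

13 E1

Two's complement of -7917 in 16 bits: 7917 = 0x1EED; invert → 0xE112; add 1 → 0xE113.
Split into bytes (most-significant first): E1 13.
Little-endian: lowest address holds the least-significant byte.
So at ascending addresses the bytes are 13 E1.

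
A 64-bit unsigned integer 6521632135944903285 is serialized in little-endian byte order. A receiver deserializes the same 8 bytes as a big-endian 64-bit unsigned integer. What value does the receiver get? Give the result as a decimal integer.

8474302127542206810

6521632135944903285 in 64-bit hexadecimal is 0x5A817DDFE2C49A75.
Stored little-endian, the bytes at ascending addresses are 75 9A C4 E2 DF 7D 81 5A.
Read back as big-endian, the last byte is least significant, giving 0x759AC4E2DF7D815A.
0x759AC4E2DF7D815A = 8474302127542206810.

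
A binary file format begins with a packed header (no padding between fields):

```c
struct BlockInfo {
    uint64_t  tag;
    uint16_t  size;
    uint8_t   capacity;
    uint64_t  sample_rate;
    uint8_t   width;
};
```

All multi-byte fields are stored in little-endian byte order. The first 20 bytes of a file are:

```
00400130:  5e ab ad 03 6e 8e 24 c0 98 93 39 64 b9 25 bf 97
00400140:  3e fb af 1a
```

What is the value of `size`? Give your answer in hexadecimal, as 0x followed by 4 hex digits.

0x9398

`size` follows `tag` (8 bytes), so it starts at byte offset 8 and occupies 2 bytes.
Bytes at offsets 8..9: 98 93.
In little-endian order the low byte comes first in memory.
Reassemble most-significant byte first: 93 98 → 0x9398.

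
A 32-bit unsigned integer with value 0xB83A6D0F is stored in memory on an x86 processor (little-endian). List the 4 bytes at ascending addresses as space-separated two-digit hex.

Split into bytes (most-significant first): B8 3A 6D 0F.
In little-endian order the low byte comes first in memory.
So at ascending addresses the bytes are 0F 6D 3A B8.

0F 6D 3A B8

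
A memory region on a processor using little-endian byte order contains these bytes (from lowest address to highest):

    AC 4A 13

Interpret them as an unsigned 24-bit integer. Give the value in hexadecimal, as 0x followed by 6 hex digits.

0x134AAC

Little-endian stores the least-significant byte at the lowest address.
Reassemble most-significant byte first: 13 4A AC → 0x134AAC.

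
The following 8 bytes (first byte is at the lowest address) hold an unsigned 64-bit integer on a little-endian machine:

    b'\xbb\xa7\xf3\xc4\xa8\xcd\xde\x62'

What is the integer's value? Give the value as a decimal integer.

7124357785289205691

In little-endian order the low byte comes first in memory.
Reassemble most-significant byte first: 62 DE CD A8 C4 F3 A7 BB → 0x62DECDA8C4F3A7BB.
0x62DECDA8C4F3A7BB = 7124357785289205691.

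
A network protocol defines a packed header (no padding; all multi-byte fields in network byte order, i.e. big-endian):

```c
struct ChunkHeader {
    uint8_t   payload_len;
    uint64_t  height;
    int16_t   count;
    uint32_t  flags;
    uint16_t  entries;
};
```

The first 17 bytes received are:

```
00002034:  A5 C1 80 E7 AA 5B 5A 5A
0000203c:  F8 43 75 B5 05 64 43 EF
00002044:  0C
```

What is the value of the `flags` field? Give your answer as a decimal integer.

`flags` follows `payload_len` (1 B), `height` (8 B), `count` (2 B), so it starts at offset 1 + 8 + 2 = 11 and occupies 4 bytes.
Bytes at offsets 11..14: B5 05 64 43.
Big-endian stores the most-significant byte at the lowest address.
The bytes are already most-significant first: 0xB5056443.
0xB5056443 = 3037029443.

3037029443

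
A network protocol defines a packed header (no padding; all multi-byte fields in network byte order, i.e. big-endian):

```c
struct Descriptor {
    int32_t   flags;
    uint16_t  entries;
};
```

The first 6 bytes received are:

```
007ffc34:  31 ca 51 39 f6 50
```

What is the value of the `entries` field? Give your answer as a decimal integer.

`entries` follows `flags` (4 bytes), so it starts at byte offset 4 and occupies 2 bytes.
Bytes at offsets 4..5: F6 50.
Big-endian: lowest address holds the most-significant byte.
The bytes are already most-significant first: 0xF650.
0xF650 = 63056.

63056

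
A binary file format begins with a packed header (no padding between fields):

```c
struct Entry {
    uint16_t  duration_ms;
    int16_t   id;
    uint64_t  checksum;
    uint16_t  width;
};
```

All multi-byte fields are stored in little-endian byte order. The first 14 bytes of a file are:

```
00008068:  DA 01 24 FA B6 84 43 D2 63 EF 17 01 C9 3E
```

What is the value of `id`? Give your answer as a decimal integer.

`id` follows `duration_ms` (2 bytes), so it starts at byte offset 2 and occupies 2 bytes.
Bytes at offsets 2..3: 24 FA.
Little-endian: lowest address holds the least-significant byte.
Reassemble most-significant byte first: FA 24 → 0xFA24.
Top bit is set, so as a signed 16-bit value this is 0xFA24 − 2^16 = -1500.

-1500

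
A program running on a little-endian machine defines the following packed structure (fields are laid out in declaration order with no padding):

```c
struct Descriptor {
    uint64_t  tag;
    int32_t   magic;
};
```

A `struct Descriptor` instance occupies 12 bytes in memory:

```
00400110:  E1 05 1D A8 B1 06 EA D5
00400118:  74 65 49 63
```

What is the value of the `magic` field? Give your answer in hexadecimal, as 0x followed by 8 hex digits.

0x63496574

`magic` follows `tag` (8 bytes), so it starts at byte offset 8 and occupies 4 bytes.
Bytes at offsets 8..11: 74 65 49 63.
In little-endian order the low byte comes first in memory.
Reassemble most-significant byte first: 63 49 65 74 → 0x63496574.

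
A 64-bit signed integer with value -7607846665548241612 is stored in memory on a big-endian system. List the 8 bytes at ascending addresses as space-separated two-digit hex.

Two's complement of -7607846665548241612 in 64 bits: 7607846665548241612 = 0x6994803BF5A49ACC; invert → 0x966B7FC40A5B6533; add 1 → 0x966B7FC40A5B6534.
Split into bytes (most-significant first): 96 6B 7F C4 0A 5B 65 34.
Big-endian: lowest address holds the most-significant byte.
So the memory order matches the most-significant-first order: 96 6B 7F C4 0A 5B 65 34.

96 6B 7F C4 0A 5B 65 34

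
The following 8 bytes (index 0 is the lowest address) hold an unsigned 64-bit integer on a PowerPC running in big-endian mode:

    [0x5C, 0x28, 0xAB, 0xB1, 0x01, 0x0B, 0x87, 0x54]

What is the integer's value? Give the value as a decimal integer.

Big-endian: lowest address holds the most-significant byte.
The bytes are already most-significant first: 0x5C28ABB1010B8754.
0x5C28ABB1010B8754 = 6640746427272890196.

6640746427272890196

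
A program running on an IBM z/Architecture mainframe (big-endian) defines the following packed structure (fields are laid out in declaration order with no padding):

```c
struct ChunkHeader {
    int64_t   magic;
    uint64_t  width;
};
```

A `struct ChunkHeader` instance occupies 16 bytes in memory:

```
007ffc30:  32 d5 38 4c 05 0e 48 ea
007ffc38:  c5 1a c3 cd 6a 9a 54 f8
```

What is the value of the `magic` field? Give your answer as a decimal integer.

`magic` is the first field, at byte offset 0, occupying 8 bytes.
Bytes at offsets 0..7: 32 D5 38 4C 05 0E 48 EA.
In big-endian order the high byte comes first in memory.
The bytes are already most-significant first: 0x32D5384C050E48EA.
0x32D5384C050E48EA = 3662895771089258730.

3662895771089258730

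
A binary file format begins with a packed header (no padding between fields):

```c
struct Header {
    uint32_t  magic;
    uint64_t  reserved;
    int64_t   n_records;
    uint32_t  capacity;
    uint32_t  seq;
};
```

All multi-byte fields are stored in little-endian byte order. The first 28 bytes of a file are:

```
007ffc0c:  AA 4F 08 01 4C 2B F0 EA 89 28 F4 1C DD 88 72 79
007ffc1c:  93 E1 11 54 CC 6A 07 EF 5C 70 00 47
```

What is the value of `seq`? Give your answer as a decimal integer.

`seq` follows `magic` (4 B), `reserved` (8 B), `n_records` (8 B), `capacity` (4 B), so it starts at offset 4 + 8 + 8 + 4 = 24 and occupies 4 bytes.
Bytes at offsets 24..27: 5C 70 00 47.
Little-endian stores the least-significant byte at the lowest address.
Reassemble most-significant byte first: 47 00 70 5C → 0x4700705C.
0x4700705C = 1191211100.

1191211100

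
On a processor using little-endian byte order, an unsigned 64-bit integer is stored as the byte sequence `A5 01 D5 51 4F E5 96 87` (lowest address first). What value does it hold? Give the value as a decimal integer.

In little-endian order the low byte comes first in memory.
Reassemble most-significant byte first: 87 96 E5 4F 51 D5 01 A5 → 0x8796E54F51D501A5.
0x8796E54F51D501A5 = 9770248570464960933.

9770248570464960933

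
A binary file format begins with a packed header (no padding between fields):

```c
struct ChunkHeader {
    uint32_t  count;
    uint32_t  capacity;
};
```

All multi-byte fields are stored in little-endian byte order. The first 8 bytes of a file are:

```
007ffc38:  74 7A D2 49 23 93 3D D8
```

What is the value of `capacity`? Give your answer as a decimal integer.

`capacity` follows `count` (4 bytes), so it starts at byte offset 4 and occupies 4 bytes.
Bytes at offsets 4..7: 23 93 3D D8.
Little-endian: lowest address holds the least-significant byte.
Reassemble most-significant byte first: D8 3D 93 23 → 0xD83D9323.
0xD83D9323 = 3627914019.

3627914019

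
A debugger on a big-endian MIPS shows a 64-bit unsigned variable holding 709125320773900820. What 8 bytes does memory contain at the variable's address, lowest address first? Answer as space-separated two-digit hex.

709125320773900820 in hexadecimal, padded to 64 bits, is 0x09D751B8DDF69A14.
Split into bytes (most-significant first): 09 D7 51 B8 DD F6 9A 14.
In big-endian order the high byte comes first in memory.
So the memory order matches the most-significant-first order: 09 D7 51 B8 DD F6 9A 14.

09 D7 51 B8 DD F6 9A 14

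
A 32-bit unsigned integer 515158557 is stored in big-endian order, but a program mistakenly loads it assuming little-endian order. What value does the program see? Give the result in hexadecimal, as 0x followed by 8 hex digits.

515158557 in 32-bit hexadecimal is 0x1EB4B21D.
Stored big-endian, the bytes at ascending addresses are 1E B4 B2 1D.
Read back as little-endian, the first byte is least significant, giving 0x1DB2B41E.

0x1DB2B41E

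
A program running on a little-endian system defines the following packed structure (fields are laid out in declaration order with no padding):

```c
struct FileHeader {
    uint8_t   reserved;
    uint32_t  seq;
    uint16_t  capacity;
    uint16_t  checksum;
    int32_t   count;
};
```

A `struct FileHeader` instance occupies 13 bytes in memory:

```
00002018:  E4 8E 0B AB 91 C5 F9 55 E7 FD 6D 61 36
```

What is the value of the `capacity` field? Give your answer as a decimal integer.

`capacity` follows `reserved` (1 B), `seq` (4 B), so it starts at offset 1 + 4 = 5 and occupies 2 bytes.
Bytes at offsets 5..6: C5 F9.
In little-endian order the low byte comes first in memory.
Reassemble most-significant byte first: F9 C5 → 0xF9C5.
0xF9C5 = 63941.

63941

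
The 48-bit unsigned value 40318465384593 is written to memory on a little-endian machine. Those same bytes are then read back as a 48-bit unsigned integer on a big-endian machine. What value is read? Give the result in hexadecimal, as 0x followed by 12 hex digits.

40318465384593 in 48-bit hexadecimal is 0x24AB5FCEA091.
Stored little-endian, the bytes at ascending addresses are 91 A0 CE 5F AB 24.
Read back as big-endian, the last byte is least significant, giving 0x91A0CE5FAB24.

0x91A0CE5FAB24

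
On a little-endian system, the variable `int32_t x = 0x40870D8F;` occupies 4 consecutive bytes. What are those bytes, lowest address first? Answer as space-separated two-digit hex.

Split into bytes (most-significant first): 40 87 0D 8F.
Little-endian stores the least-significant byte at the lowest address.
So at ascending addresses the bytes are 8F 0D 87 40.

8F 0D 87 40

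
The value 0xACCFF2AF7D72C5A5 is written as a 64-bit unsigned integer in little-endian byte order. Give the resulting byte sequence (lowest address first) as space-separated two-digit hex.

A5 C5 72 7D AF F2 CF AC

Split into bytes (most-significant first): AC CF F2 AF 7D 72 C5 A5.
In little-endian order the low byte comes first in memory.
So at ascending addresses the bytes are A5 C5 72 7D AF F2 CF AC.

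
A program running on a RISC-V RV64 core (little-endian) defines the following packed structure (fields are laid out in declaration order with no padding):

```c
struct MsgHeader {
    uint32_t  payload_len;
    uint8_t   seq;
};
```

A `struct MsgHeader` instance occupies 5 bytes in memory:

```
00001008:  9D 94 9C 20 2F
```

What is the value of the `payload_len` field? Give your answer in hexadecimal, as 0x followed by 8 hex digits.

0x209C949D

`payload_len` is the first field, at byte offset 0, occupying 4 bytes.
Bytes at offsets 0..3: 9D 94 9C 20.
Little-endian stores the least-significant byte at the lowest address.
Reassemble most-significant byte first: 20 9C 94 9D → 0x209C949D.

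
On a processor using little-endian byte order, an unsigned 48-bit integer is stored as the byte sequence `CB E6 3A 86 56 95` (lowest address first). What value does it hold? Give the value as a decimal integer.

In little-endian order the low byte comes first in memory.
Reassemble most-significant byte first: 95 56 86 3A E6 CB → 0x9556863AE6CB.
0x9556863AE6CB = 164198851733195.

164198851733195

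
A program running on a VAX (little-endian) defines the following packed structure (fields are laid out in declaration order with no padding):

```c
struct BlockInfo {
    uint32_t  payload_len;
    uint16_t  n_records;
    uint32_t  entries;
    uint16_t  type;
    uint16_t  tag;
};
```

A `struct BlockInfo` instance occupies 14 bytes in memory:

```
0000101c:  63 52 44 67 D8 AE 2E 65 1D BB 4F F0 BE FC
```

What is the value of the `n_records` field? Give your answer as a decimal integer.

44760

`n_records` follows `payload_len` (4 bytes), so it starts at byte offset 4 and occupies 2 bytes.
Bytes at offsets 4..5: D8 AE.
Little-endian stores the least-significant byte at the lowest address.
Reassemble most-significant byte first: AE D8 → 0xAED8.
0xAED8 = 44760.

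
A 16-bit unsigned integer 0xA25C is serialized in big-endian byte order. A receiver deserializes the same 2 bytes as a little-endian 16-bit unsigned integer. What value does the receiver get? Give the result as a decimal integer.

23714

Stored big-endian, the bytes at ascending addresses are A2 5C.
Read back as little-endian, the first byte is least significant, giving 0x5CA2.
0x5CA2 = 23714.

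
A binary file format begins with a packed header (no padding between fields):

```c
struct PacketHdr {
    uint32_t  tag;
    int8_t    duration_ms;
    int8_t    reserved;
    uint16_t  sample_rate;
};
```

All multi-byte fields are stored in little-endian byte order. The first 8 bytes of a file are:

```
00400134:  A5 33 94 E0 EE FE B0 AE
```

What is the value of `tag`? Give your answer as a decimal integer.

3767808933

`tag` is the first field, at byte offset 0, occupying 4 bytes.
Bytes at offsets 0..3: A5 33 94 E0.
Little-endian stores the least-significant byte at the lowest address.
Reassemble most-significant byte first: E0 94 33 A5 → 0xE09433A5.
0xE09433A5 = 3767808933.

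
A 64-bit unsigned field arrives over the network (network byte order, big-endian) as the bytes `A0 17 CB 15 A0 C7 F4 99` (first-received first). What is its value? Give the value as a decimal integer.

In big-endian order the high byte comes first in memory.
The bytes are already most-significant first: 0xA017CB15A0C7F499.
0xA017CB15A0C7F499 = 11535912264285025433.

11535912264285025433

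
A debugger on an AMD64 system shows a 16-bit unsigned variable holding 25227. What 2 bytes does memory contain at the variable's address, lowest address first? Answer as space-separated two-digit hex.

25227 in hexadecimal, padded to 16 bits, is 0x628B.
Split into bytes (most-significant first): 62 8B.
Little-endian: lowest address holds the least-significant byte.
So at ascending addresses the bytes are 8B 62.

8B 62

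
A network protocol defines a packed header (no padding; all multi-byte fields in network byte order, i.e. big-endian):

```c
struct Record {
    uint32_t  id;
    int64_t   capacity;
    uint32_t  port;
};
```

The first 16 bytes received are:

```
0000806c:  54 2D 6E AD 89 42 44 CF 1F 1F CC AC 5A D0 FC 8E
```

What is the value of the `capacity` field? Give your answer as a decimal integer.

-8556200685679424340

`capacity` follows `id` (4 bytes), so it starts at byte offset 4 and occupies 8 bytes.
Bytes at offsets 4..11: 89 42 44 CF 1F 1F CC AC.
Big-endian: lowest address holds the most-significant byte.
The bytes are already most-significant first: 0x894244CF1F1FCCAC.
Top bit is set, so as a signed 64-bit value this is 0x894244CF1F1FCCAC − 2^64 = -8556200685679424340.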